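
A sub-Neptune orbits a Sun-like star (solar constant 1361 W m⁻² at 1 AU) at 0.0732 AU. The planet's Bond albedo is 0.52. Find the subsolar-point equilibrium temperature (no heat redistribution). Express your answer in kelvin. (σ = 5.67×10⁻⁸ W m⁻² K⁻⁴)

T_ss ≈ 1210 K

Flux at 0.0732 AU: S = 1361/0.0732² = 2.54×10⁵ W m⁻².
At the subsolar point the surface absorbs S(1−A) and emits σT⁴ per unit area — no factor of 4, since only the local patch is in balance.
T = [2.54×10⁵ × 0.48 / 5.67×10⁻⁸]^(1/4) = (2.15×10¹²)^(1/4) = 1210 K.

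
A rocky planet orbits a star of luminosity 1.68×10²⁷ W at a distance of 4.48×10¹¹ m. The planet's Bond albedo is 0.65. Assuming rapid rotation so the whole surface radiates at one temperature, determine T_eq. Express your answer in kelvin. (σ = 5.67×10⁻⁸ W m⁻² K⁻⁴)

T_eq ≈ 179 K

Flux: S = L/(4πd²) = 1.68×10²⁷/(4π×(4.48×10¹¹)²) = 666 W m⁻².
Energy balance: absorbed = emitted ⇒ πR²·S(1−A) = 4πR²·σT_eq⁴, so T_eq⁴ = S(1−A)/(4σ).
T_eq = [666 × 0.35 / (4 × 5.67×10⁻⁸)]^(1/4) = (1.03×10⁹)^(1/4) = 179 K.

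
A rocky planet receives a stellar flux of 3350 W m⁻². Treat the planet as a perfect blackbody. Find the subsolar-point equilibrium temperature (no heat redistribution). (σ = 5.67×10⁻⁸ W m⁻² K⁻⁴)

At the subsolar point the surface absorbs S(1−A) and emits σT⁴ per unit area — no factor of 4, since only the local patch is in balance.
T = [3350 × 1.00 / 5.67×10⁻⁸]^(1/4) = (5.91×10¹⁰)^(1/4) = 493 K.

T_ss ≈ 493 K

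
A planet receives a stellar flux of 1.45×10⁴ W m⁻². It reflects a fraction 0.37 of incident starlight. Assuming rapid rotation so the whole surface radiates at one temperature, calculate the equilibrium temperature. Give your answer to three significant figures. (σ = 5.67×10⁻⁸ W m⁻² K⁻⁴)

T_eq ≈ 448 K

Energy balance: absorbed = emitted ⇒ πR²·S(1−A) = 4πR²·σT_eq⁴, so T_eq⁴ = S(1−A)/(4σ).
T_eq = [1.45×10⁴ × 0.63 / (4 × 5.67×10⁻⁸)]^(1/4) = (4.03×10¹⁰)^(1/4) = 448 K.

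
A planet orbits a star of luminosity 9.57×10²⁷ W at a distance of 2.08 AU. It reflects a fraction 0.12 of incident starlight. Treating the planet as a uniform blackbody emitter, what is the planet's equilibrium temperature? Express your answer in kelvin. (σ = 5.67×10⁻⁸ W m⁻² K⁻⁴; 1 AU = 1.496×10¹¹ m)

d = 2.08 AU = 3.11×10¹¹ m.
Flux: S = L/(4πd²) = 9.57×10²⁷/(4π×(3.11×10¹¹)²) = 7870 W m⁻².
Energy balance: absorbed = emitted ⇒ πR²·S(1−A) = 4πR²·σT_eq⁴, so T_eq⁴ = S(1−A)/(4σ).
T_eq = [7870 × 0.88 / (4 × 5.67×10⁻⁸)]^(1/4) = (3.05×10¹⁰)^(1/4) = 418 K.

T_eq ≈ 418 K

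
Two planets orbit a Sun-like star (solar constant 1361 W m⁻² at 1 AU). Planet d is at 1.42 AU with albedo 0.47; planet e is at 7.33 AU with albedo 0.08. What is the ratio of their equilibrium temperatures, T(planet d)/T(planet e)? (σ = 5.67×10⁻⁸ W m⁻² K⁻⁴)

T_eq = [S₀(1−A)/(4σd²)]^(1/4), so T ∝ (1−A)^(1/4) / √d.
T₁ = [1361×0.53/(4×5.67×10⁻⁸×1.42²)]^(1/4) = 199.29 K.
T₂ = [1361×0.92/(4×5.67×10⁻⁸×7.33²)]^(1/4) = 100.68 K.

T₁/T₂ ≈ 1.979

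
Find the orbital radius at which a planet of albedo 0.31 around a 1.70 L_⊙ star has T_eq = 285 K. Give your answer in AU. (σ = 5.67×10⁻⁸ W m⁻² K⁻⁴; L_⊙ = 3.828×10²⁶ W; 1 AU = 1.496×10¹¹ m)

d ≈ 1.03 AU

L = 1.70 × 3.828×10²⁶ = 6.51×10²⁶ W.
From T_eq⁴ = L(1−A)/(16πσd²): d = √[L(1−A)/(16πσT_eq⁴)].
d = √[6.51×10²⁶ × 0.69 / (16π × 5.67×10⁻⁸ × (285)⁴)] = 1.55×10¹¹ m = 1.03 AU.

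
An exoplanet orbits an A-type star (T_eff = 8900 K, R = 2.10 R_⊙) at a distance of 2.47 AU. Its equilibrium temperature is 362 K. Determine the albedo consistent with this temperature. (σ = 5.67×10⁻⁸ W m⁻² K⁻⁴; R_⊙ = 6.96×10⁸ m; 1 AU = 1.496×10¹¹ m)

R_⋆ = 2.10 × 6.96×10⁸ = 1.46×10⁹ m.
d = 2.47 AU = 3.70×10¹¹ m.
L = 4πR_⋆²σT_⋆⁴ = 4π(1.46×10⁹)² × 5.67×10⁻⁸ × (8900)⁴ = 9.55×10²⁷ W.
S = L/(4πd²) = 5570 W m⁻².
From T_eq⁴ = S(1−A)/(4σ): 1−A = 4σT_eq⁴/S.
1−A = 4 × 5.67×10⁻⁸ × (362)⁴ / 5570 = 0.700.

A ≈ 0.30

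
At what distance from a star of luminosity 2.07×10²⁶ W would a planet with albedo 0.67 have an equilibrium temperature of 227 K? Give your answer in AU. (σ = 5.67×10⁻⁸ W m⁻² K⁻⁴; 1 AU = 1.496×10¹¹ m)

d ≈ 0.635 AU

From T_eq⁴ = L(1−A)/(16πσd²): d = √[L(1−A)/(16πσT_eq⁴)].
d = √[2.07×10²⁶ × 0.33 / (16π × 5.67×10⁻⁸ × (227)⁴)] = 9.50×10¹⁰ m = 0.635 AU.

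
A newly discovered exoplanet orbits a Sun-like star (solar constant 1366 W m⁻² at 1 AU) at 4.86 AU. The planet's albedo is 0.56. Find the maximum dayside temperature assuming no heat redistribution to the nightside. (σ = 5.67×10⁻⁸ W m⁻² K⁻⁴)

Flux at 4.86 AU: S = 1366/4.86² = 57.8 W m⁻².
With no redistribution each surface element balances locally: S(1−A) = σT⁴.
T = [57.8 × 0.44 / 5.67×10⁻⁸]^(1/4) = (4.49×10⁸)^(1/4) = 146 K.

T_ss ≈ 146 K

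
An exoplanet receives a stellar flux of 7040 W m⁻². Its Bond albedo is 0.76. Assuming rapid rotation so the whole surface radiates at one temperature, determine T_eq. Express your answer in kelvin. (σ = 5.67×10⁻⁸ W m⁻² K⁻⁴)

T_eq ≈ 294 K

Energy balance: absorbed = emitted ⇒ πR²·S(1−A) = 4πR²·σT_eq⁴, so T_eq⁴ = S(1−A)/(4σ).
T_eq = [7040 × 0.24 / (4 × 5.67×10⁻⁸)]^(1/4) = (7.45×10⁹)^(1/4) = 294 K.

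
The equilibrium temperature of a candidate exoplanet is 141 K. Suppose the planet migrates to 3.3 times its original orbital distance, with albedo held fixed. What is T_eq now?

T_eq ∝ L^(1/4) · d^(−1/2).
T′ = 141 / 3.3^(1/2) = 77.6 K.

T_eq ≈ 77.6 K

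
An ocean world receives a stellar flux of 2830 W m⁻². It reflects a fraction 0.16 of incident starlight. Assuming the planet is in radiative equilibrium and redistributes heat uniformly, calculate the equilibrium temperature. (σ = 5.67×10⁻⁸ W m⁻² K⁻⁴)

Energy balance: absorbed = emitted ⇒ πR²·S(1−A) = 4πR²·σT_eq⁴, so T_eq⁴ = S(1−A)/(4σ).
T_eq = [2830 × 0.84 / (4 × 5.67×10⁻⁸)]^(1/4) = (1.05×10¹⁰)^(1/4) = 320 K.

T_eq ≈ 320 K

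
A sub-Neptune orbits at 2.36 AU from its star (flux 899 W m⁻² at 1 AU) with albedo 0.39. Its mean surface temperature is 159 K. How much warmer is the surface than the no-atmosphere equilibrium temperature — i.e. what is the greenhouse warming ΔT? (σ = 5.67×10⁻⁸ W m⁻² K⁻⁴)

ΔT ≈ 14.7 K

S = 899/2.36² = 161.4 W m⁻².
T_eq = [S(1−A)/(4σ)]^(1/4) = [161.4×0.61/(4×5.67×10⁻⁸)]^(1/4) = 144.3 K.
ΔT = T_surf − T_eq = 159 − 144.3.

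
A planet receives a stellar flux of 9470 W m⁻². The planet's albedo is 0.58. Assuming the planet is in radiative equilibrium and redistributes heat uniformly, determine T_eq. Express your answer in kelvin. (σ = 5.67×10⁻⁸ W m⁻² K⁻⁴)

Energy balance: absorbed = emitted ⇒ πR²·S(1−A) = 4πR²·σT_eq⁴, so T_eq⁴ = S(1−A)/(4σ).
T_eq = [9470 × 0.42 / (4 × 5.67×10⁻⁸)]^(1/4) = (1.75×10¹⁰)^(1/4) = 364 K.

T_eq ≈ 364 K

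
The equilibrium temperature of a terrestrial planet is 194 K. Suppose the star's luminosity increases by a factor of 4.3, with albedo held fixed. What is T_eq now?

T_eq ≈ 279 K

T_eq ∝ L^(1/4) · d^(−1/2).
T′ = 194 × 4.3^(1/4) = 279 K.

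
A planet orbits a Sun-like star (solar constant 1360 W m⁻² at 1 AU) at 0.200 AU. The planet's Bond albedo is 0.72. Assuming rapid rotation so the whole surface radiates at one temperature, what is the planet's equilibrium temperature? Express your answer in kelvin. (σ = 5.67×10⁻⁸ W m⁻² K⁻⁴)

Flux at 0.200 AU: S = 1360/0.200² = 3.40×10⁴ W m⁻².
Energy balance: absorbed = emitted ⇒ πR²·S(1−A) = 4πR²·σT_eq⁴, so T_eq⁴ = S(1−A)/(4σ).
T_eq = [3.40×10⁴ × 0.28 / (4 × 5.67×10⁻⁸)]^(1/4) = (4.20×10¹⁰)^(1/4) = 453 K.

T_eq ≈ 453 K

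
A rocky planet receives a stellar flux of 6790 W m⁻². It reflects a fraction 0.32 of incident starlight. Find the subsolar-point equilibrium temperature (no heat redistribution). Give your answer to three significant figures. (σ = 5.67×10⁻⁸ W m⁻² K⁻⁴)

At the subsolar point the surface absorbs S(1−A) and emits σT⁴ per unit area — no factor of 4, since only the local patch is in balance.
T = [6790 × 0.68 / 5.67×10⁻⁸]^(1/4) = (8.14×10¹⁰)^(1/4) = 534 K.

T_ss ≈ 534 K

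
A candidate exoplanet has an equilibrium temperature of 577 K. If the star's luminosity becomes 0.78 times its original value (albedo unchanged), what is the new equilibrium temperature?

T_eq ∝ L^(1/4) · d^(−1/2).
T′ = 577 × 0.78^(1/4) = 542 K.

T_eq ≈ 542 K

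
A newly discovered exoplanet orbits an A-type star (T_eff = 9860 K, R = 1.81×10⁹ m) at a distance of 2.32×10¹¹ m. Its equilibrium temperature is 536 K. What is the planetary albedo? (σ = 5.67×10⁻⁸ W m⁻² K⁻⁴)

L = 4πR_⋆²σT_⋆⁴ = 4π(1.81×10⁹)² × 5.67×10⁻⁸ × (9860)⁴ = 2.21×10²⁸ W.
S = L/(4πd²) = 3.26×10⁴ W m⁻².
From T_eq⁴ = S(1−A)/(4σ): 1−A = 4σT_eq⁴/S.
1−A = 4 × 5.67×10⁻⁸ × (536)⁴ / 3.26×10⁴ = 0.574.

A ≈ 0.43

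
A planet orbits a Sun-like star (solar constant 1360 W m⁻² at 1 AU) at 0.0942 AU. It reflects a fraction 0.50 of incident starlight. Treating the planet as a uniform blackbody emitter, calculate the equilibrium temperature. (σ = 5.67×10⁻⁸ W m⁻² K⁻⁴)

T_eq ≈ 762 K

Flux at 0.0942 AU: S = 1360/0.0942² = 1.53×10⁵ W m⁻².
Energy balance: absorbed = emitted ⇒ πR²·S(1−A) = 4πR²·σT_eq⁴, so T_eq⁴ = S(1−A)/(4σ).
T_eq = [1.53×10⁵ × 0.50 / (4 × 5.67×10⁻⁸)]^(1/4) = (3.38×10¹¹)^(1/4) = 762 K.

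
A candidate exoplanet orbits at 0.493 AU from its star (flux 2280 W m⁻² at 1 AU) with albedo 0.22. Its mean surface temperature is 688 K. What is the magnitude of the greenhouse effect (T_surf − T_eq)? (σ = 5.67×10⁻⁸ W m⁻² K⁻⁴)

ΔT ≈ 264.2 K

S = 2280/0.493² = 9381 W m⁻².
T_eq = [S(1−A)/(4σ)]^(1/4) = [9381×0.78/(4×5.67×10⁻⁸)]^(1/4) = 423.8 K.
ΔT = T_surf − T_eq = 688 − 423.8.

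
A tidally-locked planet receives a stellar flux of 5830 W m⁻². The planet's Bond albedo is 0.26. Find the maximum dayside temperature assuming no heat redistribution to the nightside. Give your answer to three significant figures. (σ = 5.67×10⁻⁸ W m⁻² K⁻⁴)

With no redistribution each surface element balances locally: S(1−A) = σT⁴.
T = [5830 × 0.74 / 5.67×10⁻⁸]^(1/4) = (7.61×10¹⁰)^(1/4) = 525 K.

T_ss ≈ 525 K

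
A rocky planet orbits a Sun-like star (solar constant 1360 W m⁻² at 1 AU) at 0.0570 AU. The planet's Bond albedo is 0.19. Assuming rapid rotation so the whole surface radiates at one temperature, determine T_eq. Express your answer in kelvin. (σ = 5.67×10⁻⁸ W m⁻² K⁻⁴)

Flux at 0.0570 AU: S = 1360/0.0570² = 4.19×10⁵ W m⁻².
Energy balance: absorbed = emitted ⇒ πR²·S(1−A) = 4πR²·σT_eq⁴, so T_eq⁴ = S(1−A)/(4σ).
T_eq = [4.19×10⁵ × 0.81 / (4 × 5.67×10⁻⁸)]^(1/4) = (1.49×10¹²)^(1/4) = 1110 K.

T_eq ≈ 1110 K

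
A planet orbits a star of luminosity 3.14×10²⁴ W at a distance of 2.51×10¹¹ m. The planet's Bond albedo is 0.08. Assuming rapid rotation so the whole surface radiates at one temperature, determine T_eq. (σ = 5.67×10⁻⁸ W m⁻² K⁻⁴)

Flux: S = L/(4πd²) = 3.14×10²⁴/(4π×(2.51×10¹¹)²) = 3.97 W m⁻².
Energy balance: absorbed = emitted ⇒ πR²·S(1−A) = 4πR²·σT_eq⁴, so T_eq⁴ = S(1−A)/(4σ).
T_eq = [3.97 × 0.92 / (4 × 5.67×10⁻⁸)]^(1/4) = (1.61×10⁷)^(1/4) = 63.3 K.

T_eq ≈ 63.3 K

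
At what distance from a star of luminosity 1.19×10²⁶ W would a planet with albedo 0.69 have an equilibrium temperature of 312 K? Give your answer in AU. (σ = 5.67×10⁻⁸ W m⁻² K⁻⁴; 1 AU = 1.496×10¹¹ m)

From T_eq⁴ = L(1−A)/(16πσd²): d = √[L(1−A)/(16πσT_eq⁴)].
d = √[1.19×10²⁶ × 0.31 / (16π × 5.67×10⁻⁸ × (312)⁴)] = 3.70×10¹⁰ m = 0.247 AU.

d ≈ 0.247 AU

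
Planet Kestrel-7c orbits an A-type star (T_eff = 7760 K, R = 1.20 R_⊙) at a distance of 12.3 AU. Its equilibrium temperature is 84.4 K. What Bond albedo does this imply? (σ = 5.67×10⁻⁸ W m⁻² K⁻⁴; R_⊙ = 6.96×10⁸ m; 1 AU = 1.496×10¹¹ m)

R_⋆ = 1.20 × 6.96×10⁸ = 8.35×10⁸ m.
d = 12.3 AU = 1.84×10¹² m.
L = 4πR_⋆²σT_⋆⁴ = 4π(8.35×10⁸)² × 5.67×10⁻⁸ × (7760)⁴ = 1.80×10²⁷ W.
S = L/(4πd²) = 42.4 W m⁻².
From T_eq⁴ = S(1−A)/(4σ): 1−A = 4σT_eq⁴/S.
1−A = 4 × 5.67×10⁻⁸ × (84.4)⁴ / 42.4 = 0.272.

A ≈ 0.73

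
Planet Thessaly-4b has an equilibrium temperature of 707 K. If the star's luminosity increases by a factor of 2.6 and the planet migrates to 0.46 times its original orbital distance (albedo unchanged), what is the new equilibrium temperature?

T_eq ≈ 1320 K

T_eq ∝ L^(1/4) · d^(−1/2).
T′ = 707 × 2.6^(1/4) / 0.46^(1/2) = 1320 K.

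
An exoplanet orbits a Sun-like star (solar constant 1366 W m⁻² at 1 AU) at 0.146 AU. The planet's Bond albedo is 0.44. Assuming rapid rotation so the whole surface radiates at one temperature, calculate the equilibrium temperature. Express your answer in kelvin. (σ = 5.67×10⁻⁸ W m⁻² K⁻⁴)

T_eq ≈ 631 K

Flux at 0.146 AU: S = 1366/0.146² = 6.41×10⁴ W m⁻².
Energy balance: absorbed = emitted ⇒ πR²·S(1−A) = 4πR²·σT_eq⁴, so T_eq⁴ = S(1−A)/(4σ).
T_eq = [6.41×10⁴ × 0.56 / (4 × 5.67×10⁻⁸)]^(1/4) = (1.58×10¹¹)^(1/4) = 631 K.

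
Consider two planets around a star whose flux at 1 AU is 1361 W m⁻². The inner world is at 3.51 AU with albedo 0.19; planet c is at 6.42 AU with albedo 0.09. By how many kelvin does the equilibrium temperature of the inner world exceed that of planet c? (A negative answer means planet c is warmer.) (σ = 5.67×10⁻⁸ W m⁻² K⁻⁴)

T_eq = [S₀(1−A)/(4σd²)]^(1/4), so T ∝ (1−A)^(1/4) / √d.
T₁ = [1361×0.81/(4×5.67×10⁻⁸×3.51²)]^(1/4) = 140.94 K.
T₂ = [1361×0.91/(4×5.67×10⁻⁸×6.42²)]^(1/4) = 107.29 K.

ΔT ≈ 33.6 K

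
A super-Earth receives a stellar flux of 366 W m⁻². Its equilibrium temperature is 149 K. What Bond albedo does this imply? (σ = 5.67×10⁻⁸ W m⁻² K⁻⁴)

A ≈ 0.69

From T_eq⁴ = S(1−A)/(4σ): 1−A = 4σT_eq⁴/S.
1−A = 4 × 5.67×10⁻⁸ × (149)⁴ / 366 = 0.305.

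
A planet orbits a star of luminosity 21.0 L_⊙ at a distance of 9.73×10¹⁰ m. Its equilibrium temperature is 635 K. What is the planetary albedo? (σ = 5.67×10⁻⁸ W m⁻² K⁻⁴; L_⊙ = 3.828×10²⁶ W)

A ≈ 0.45

L = 21.0 × 3.828×10²⁶ = 8.04×10²⁷ W.
Flux: S = L/(4πd²) = 8.04×10²⁷/(4π×(9.73×10¹⁰)²) = 6.76×10⁴ W m⁻².
From T_eq⁴ = S(1−A)/(4σ): 1−A = 4σT_eq⁴/S.
1−A = 4 × 5.67×10⁻⁸ × (635)⁴ / 6.76×10⁴ = 0.546.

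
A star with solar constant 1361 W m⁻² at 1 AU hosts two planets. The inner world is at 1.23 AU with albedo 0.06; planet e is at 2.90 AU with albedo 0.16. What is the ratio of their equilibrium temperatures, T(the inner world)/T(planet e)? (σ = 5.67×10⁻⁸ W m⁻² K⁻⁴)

T_eq = [S₀(1−A)/(4σd²)]^(1/4), so T ∝ (1−A)^(1/4) / √d.
T₁ = [1361×0.94/(4×5.67×10⁻⁸×1.23²)]^(1/4) = 247.11 K.
T₂ = [1361×0.84/(4×5.67×10⁻⁸×2.90²)]^(1/4) = 156.47 K.

T₁/T₂ ≈ 1.579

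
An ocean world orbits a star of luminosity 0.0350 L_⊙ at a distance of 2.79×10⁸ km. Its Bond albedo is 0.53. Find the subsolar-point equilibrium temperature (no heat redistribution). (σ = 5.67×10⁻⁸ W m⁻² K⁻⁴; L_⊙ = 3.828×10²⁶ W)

T_ss ≈ 103 K

d = 2.79×10⁸ km = 2.79×10¹¹ m.
L = 0.0350 × 3.828×10²⁶ = 1.34×10²⁵ W.
Flux: S = L/(4πd²) = 1.34×10²⁵/(4π×(2.79×10¹¹)²) = 13.7 W m⁻².
At the subsolar point the surface absorbs S(1−A) and emits σT⁴ per unit area — no factor of 4, since only the local patch is in balance.
T = [13.7 × 0.47 / 5.67×10⁻⁸]^(1/4) = (1.14×10⁸)^(1/4) = 103 K.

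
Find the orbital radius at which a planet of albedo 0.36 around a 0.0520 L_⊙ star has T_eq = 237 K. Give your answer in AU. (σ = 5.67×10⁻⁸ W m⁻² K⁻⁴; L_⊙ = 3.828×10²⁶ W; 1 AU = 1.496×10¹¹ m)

L = 0.0520 × 3.828×10²⁶ = 1.99×10²⁵ W.
From T_eq⁴ = L(1−A)/(16πσd²): d = √[L(1−A)/(16πσT_eq⁴)].
d = √[1.99×10²⁵ × 0.64 / (16π × 5.67×10⁻⁸ × (237)⁴)] = 3.76×10¹⁰ m = 0.252 AU.

d ≈ 0.252 AU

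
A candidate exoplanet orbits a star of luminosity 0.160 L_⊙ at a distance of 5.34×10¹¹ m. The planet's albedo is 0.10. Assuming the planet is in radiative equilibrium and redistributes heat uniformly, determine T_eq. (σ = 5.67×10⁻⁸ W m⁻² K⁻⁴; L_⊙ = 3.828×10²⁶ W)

T_eq ≈ 90.8 K

L = 0.160 × 3.828×10²⁶ = 6.12×10²⁵ W.
Flux: S = L/(4πd²) = 6.12×10²⁵/(4π×(5.34×10¹¹)²) = 17.1 W m⁻².
Energy balance: absorbed = emitted ⇒ πR²·S(1−A) = 4πR²·σT_eq⁴, so T_eq⁴ = S(1−A)/(4σ).
T_eq = [17.1 × 0.90 / (4 × 5.67×10⁻⁸)]^(1/4) = (6.78×10⁷)^(1/4) = 90.8 K.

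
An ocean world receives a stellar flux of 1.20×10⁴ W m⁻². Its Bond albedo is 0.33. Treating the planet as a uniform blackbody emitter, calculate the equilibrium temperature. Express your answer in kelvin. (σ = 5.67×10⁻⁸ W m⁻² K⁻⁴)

Energy balance: absorbed = emitted ⇒ πR²·S(1−A) = 4πR²·σT_eq⁴, so T_eq⁴ = S(1−A)/(4σ).
T_eq = [1.20×10⁴ × 0.67 / (4 × 5.67×10⁻⁸)]^(1/4) = (3.54×10¹⁰)^(1/4) = 434 K.

T_eq ≈ 434 K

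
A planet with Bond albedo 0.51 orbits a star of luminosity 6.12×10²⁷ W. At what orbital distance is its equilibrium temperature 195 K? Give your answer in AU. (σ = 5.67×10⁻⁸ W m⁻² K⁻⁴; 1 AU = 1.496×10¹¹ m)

From T_eq⁴ = L(1−A)/(16πσd²): d = √[L(1−A)/(16πσT_eq⁴)].
d = √[6.12×10²⁷ × 0.49 / (16π × 5.67×10⁻⁸ × (195)⁴)] = 8.53×10¹¹ m = 5.70 AU.

d ≈ 5.70 AU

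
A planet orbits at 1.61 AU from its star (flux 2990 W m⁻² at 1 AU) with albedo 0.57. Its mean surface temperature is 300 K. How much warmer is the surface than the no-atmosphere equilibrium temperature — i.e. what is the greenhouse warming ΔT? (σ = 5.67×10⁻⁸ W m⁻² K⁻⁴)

ΔT ≈ 83.7 K

S = 2990/1.61² = 1154 W m⁻².
T_eq = [S(1−A)/(4σ)]^(1/4) = [1154×0.43/(4×5.67×10⁻⁸)]^(1/4) = 216.3 K.
ΔT = T_surf − T_eq = 300 − 216.3.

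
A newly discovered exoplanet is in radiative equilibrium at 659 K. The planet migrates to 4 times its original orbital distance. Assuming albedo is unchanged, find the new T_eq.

T_eq ≈ 330 K

T_eq ∝ L^(1/4) · d^(−1/2).
T′ = 659 / 4^(1/2) = 330 K.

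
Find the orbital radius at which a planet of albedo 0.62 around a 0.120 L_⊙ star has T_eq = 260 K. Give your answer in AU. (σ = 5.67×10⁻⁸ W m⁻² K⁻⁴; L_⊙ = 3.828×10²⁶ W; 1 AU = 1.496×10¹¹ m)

L = 0.120 × 3.828×10²⁶ = 4.59×10²⁵ W.
From T_eq⁴ = L(1−A)/(16πσd²): d = √[L(1−A)/(16πσT_eq⁴)].
d = √[4.59×10²⁵ × 0.38 / (16π × 5.67×10⁻⁸ × (260)⁴)] = 3.66×10¹⁰ m = 0.245 AU.

d ≈ 0.245 AU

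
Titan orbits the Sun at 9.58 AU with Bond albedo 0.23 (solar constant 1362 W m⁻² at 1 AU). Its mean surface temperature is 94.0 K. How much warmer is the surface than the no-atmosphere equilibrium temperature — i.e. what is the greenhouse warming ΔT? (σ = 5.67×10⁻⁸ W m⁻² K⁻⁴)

S = 1362/9.58² = 14.84 W m⁻².
T_eq = [S(1−A)/(4σ)]^(1/4) = [14.84×0.77/(4×5.67×10⁻⁸)]^(1/4) = 84.3 K.
ΔT = T_surf − T_eq = 94 − 84.3.

ΔT ≈ 9.7 K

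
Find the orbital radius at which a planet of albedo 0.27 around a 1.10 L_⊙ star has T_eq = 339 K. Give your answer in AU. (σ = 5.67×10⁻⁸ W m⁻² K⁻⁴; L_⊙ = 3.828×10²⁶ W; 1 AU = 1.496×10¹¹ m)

d ≈ 0.604 AU

L = 1.10 × 3.828×10²⁶ = 4.21×10²⁶ W.
From T_eq⁴ = L(1−A)/(16πσd²): d = √[L(1−A)/(16πσT_eq⁴)].
d = √[4.21×10²⁶ × 0.73 / (16π × 5.67×10⁻⁸ × (339)⁴)] = 9.04×10¹⁰ m = 0.604 AU.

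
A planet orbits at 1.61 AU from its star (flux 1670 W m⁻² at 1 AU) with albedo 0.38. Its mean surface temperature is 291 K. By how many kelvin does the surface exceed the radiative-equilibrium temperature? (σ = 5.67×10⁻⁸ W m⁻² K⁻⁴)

ΔT ≈ 86.1 K

S = 1670/1.61² = 644.3 W m⁻².
T_eq = [S(1−A)/(4σ)]^(1/4) = [644.3×0.62/(4×5.67×10⁻⁸)]^(1/4) = 204.9 K.
ΔT = T_surf − T_eq = 291 − 204.9.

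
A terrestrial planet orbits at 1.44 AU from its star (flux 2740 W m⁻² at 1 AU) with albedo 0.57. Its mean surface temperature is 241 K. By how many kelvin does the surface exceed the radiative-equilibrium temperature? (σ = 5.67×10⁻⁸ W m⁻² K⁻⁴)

ΔT ≈ 17.3 K

S = 2740/1.44² = 1321 W m⁻².
T_eq = [S(1−A)/(4σ)]^(1/4) = [1321×0.43/(4×5.67×10⁻⁸)]^(1/4) = 223.7 K.
ΔT = T_surf − T_eq = 241 − 223.7.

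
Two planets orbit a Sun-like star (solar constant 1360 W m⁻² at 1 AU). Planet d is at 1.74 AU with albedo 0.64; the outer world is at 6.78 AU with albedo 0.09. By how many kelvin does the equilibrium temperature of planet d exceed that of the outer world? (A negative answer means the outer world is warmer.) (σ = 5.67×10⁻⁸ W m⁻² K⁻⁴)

ΔT ≈ 59.0 K

T_eq = [S₀(1−A)/(4σd²)]^(1/4), so T ∝ (1−A)^(1/4) / √d.
T₁ = [1360×0.36/(4×5.67×10⁻⁸×1.74²)]^(1/4) = 163.41 K.
T₂ = [1360×0.91/(4×5.67×10⁻⁸×6.78²)]^(1/4) = 104.38 K.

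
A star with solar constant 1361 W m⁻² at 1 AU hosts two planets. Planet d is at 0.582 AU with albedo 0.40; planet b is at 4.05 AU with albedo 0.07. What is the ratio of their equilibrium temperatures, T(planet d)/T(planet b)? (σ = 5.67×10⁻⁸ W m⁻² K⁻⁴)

T₁/T₂ ≈ 2.364

T_eq = [S₀(1−A)/(4σd²)]^(1/4), so T ∝ (1−A)^(1/4) / √d.
T₁ = [1361×0.60/(4×5.67×10⁻⁸×0.582²)]^(1/4) = 321.09 K.
T₂ = [1361×0.93/(4×5.67×10⁻⁸×4.05²)]^(1/4) = 135.81 K.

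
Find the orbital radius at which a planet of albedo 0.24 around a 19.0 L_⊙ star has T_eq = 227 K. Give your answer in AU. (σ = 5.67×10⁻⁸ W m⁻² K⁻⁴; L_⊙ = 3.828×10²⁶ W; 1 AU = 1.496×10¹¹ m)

L = 19.0 × 3.828×10²⁶ = 7.27×10²⁷ W.
From T_eq⁴ = L(1−A)/(16πσd²): d = √[L(1−A)/(16πσT_eq⁴)].
d = √[7.27×10²⁷ × 0.76 / (16π × 5.67×10⁻⁸ × (227)⁴)] = 8.55×10¹¹ m = 5.71 AU.

d ≈ 5.71 AU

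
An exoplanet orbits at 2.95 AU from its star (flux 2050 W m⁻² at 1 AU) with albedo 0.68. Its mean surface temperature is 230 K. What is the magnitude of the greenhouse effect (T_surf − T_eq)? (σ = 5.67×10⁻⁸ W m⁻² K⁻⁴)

ΔT ≈ 95.0 K

S = 2050/2.95² = 235.6 W m⁻².
T_eq = [S(1−A)/(4σ)]^(1/4) = [235.6×0.32/(4×5.67×10⁻⁸)]^(1/4) = 135.0 K.
ΔT = T_surf − T_eq = 230 − 135.0.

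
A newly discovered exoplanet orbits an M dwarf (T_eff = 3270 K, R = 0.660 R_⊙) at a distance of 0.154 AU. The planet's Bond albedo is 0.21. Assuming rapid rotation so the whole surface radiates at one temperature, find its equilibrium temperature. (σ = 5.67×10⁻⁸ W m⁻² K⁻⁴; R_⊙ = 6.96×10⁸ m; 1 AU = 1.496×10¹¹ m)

R_⋆ = 0.660 × 6.96×10⁸ = 4.59×10⁸ m.
d = 0.154 AU = 2.30×10¹⁰ m.
L = 4πR_⋆²σT_⋆⁴ = 4π(4.59×10⁸)² × 5.67×10⁻⁸ × (3270)⁴ = 1.72×10²⁵ W.
S = L/(4πd²) = 2580 W m⁻².
Energy balance: absorbed = emitted ⇒ πR²·S(1−A) = 4πR²·σT_eq⁴, so T_eq⁴ = S(1−A)/(4σ).
T_eq = [2580 × 0.79 / (4 × 5.67×10⁻⁸)]^(1/4) = (8.98×10⁹)^(1/4) = 308 K.

T_eq ≈ 308 K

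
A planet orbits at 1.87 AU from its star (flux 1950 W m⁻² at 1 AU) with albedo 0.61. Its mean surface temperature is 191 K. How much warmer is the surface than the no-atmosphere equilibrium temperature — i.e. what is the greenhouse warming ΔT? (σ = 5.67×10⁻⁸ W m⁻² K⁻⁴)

ΔT ≈ 15.0 K

S = 1950/1.87² = 557.6 W m⁻².
T_eq = [S(1−A)/(4σ)]^(1/4) = [557.6×0.39/(4×5.67×10⁻⁸)]^(1/4) = 176.0 K.
ΔT = T_surf − T_eq = 191 − 176.0.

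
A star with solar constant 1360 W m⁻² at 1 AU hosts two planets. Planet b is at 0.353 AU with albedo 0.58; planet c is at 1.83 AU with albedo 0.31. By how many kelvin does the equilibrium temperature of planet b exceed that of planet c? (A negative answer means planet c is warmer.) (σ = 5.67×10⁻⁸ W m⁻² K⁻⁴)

ΔT ≈ 189.6 K

T_eq = [S₀(1−A)/(4σd²)]^(1/4), so T ∝ (1−A)^(1/4) / √d.
T₁ = [1360×0.42/(4×5.67×10⁻⁸×0.353²)]^(1/4) = 377.05 K.
T₂ = [1360×0.69/(4×5.67×10⁻⁸×1.83²)]^(1/4) = 187.48 K.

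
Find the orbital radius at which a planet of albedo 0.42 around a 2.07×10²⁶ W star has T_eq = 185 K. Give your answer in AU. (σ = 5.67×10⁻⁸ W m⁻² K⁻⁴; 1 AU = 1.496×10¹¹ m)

d ≈ 1.27 AU

From T_eq⁴ = L(1−A)/(16πσd²): d = √[L(1−A)/(16πσT_eq⁴)].
d = √[2.07×10²⁶ × 0.58 / (16π × 5.67×10⁻⁸ × (185)⁴)] = 1.90×10¹¹ m = 1.27 AU.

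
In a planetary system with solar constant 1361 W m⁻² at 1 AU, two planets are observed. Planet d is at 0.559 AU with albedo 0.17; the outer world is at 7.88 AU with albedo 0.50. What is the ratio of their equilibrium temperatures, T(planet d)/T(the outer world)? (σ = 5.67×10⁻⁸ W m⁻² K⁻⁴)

T_eq = [S₀(1−A)/(4σd²)]^(1/4), so T ∝ (1−A)^(1/4) / √d.
T₁ = [1361×0.83/(4×5.67×10⁻⁸×0.559²)]^(1/4) = 355.32 K.
T₂ = [1361×0.50/(4×5.67×10⁻⁸×7.88²)]^(1/4) = 83.37 K.

T₁/T₂ ≈ 4.262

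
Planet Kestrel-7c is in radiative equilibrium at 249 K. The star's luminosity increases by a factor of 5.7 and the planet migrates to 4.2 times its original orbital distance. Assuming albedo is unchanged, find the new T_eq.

T_eq ≈ 188 K

T_eq ∝ L^(1/4) · d^(−1/2).
T′ = 249 × 5.7^(1/4) / 4.2^(1/2) = 188 K.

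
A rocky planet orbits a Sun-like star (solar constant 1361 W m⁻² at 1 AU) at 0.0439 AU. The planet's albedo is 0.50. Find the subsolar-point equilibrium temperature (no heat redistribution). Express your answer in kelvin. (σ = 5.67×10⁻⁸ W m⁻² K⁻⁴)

T_ss ≈ 1580 K

Flux at 0.0439 AU: S = 1361/0.0439² = 7.06×10⁵ W m⁻².
At the subsolar point the surface absorbs S(1−A) and emits σT⁴ per unit area — no factor of 4, since only the local patch is in balance.
T = [7.06×10⁵ × 0.50 / 5.67×10⁻⁸]^(1/4) = (6.23×10¹²)^(1/4) = 1580 K.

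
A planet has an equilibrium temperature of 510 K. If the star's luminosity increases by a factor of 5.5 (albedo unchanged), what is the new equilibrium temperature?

T_eq ≈ 781 K

T_eq ∝ L^(1/4) · d^(−1/2).
T′ = 510 × 5.5^(1/4) = 781 K.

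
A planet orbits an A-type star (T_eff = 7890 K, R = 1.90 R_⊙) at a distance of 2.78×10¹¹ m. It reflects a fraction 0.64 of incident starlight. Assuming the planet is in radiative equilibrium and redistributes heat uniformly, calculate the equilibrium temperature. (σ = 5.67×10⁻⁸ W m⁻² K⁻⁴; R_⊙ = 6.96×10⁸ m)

R_⋆ = 1.90 × 6.96×10⁸ = 1.32×10⁹ m.
L = 4πR_⋆²σT_⋆⁴ = 4π(1.32×10⁹)² × 5.67×10⁻⁸ × (7890)⁴ = 4.83×10²⁷ W.
S = L/(4πd²) = 4970 W m⁻².
Energy balance: absorbed = emitted ⇒ πR²·S(1−A) = 4πR²·σT_eq⁴, so T_eq⁴ = S(1−A)/(4σ).
T_eq = [4970 × 0.36 / (4 × 5.67×10⁻⁸)]^(1/4) = (7.89×10⁹)^(1/4) = 298 K.

T_eq ≈ 298 K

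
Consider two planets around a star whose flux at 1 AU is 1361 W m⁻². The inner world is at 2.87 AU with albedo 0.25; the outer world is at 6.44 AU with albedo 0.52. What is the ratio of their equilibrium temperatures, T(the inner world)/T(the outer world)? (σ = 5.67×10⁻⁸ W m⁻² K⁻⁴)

T_eq = [S₀(1−A)/(4σd²)]^(1/4), so T ∝ (1−A)^(1/4) / √d.
T₁ = [1361×0.75/(4×5.67×10⁻⁸×2.87²)]^(1/4) = 152.89 K.
T₂ = [1361×0.48/(4×5.67×10⁻⁸×6.44²)]^(1/4) = 91.29 K.

T₁/T₂ ≈ 1.675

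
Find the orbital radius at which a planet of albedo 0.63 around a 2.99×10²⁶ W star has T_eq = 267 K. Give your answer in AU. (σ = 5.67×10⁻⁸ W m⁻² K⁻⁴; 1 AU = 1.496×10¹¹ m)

d ≈ 0.584 AU

From T_eq⁴ = L(1−A)/(16πσd²): d = √[L(1−A)/(16πσT_eq⁴)].
d = √[2.99×10²⁶ × 0.37 / (16π × 5.67×10⁻⁸ × (267)⁴)] = 8.74×10¹⁰ m = 0.584 AU.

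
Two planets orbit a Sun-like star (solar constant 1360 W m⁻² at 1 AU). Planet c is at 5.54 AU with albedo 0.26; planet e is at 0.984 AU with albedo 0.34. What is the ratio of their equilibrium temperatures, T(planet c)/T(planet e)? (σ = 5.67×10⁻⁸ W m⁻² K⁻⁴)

T₁/T₂ ≈ 0.434

T_eq = [S₀(1−A)/(4σd²)]^(1/4), so T ∝ (1−A)^(1/4) / √d.
T₁ = [1360×0.74/(4×5.67×10⁻⁸×5.54²)]^(1/4) = 109.65 K.
T₂ = [1360×0.66/(4×5.67×10⁻⁸×0.984²)]^(1/4) = 252.85 K.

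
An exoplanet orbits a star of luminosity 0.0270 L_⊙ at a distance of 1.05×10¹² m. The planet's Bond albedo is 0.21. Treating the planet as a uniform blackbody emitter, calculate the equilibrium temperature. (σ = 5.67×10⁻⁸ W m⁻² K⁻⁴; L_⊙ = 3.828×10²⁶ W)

T_eq ≈ 40.1 K

L = 0.0270 × 3.828×10²⁶ = 1.03×10²⁵ W.
Flux: S = L/(4πd²) = 1.03×10²⁵/(4π×(1.05×10¹²)²) = 0.746 W m⁻².
Energy balance: absorbed = emitted ⇒ πR²·S(1−A) = 4πR²·σT_eq⁴, so T_eq⁴ = S(1−A)/(4σ).
T_eq = [0.746 × 0.79 / (4 × 5.67×10⁻⁸)]^(1/4) = (2.60×10⁶)^(1/4) = 40.1 K.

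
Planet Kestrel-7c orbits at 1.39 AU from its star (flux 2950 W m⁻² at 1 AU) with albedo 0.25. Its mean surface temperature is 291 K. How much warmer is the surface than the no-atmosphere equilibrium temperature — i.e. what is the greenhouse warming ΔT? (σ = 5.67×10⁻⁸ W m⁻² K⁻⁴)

S = 2950/1.39² = 1527 W m⁻².
T_eq = [S(1−A)/(4σ)]^(1/4) = [1527×0.75/(4×5.67×10⁻⁸)]^(1/4) = 266.6 K.
ΔT = T_surf − T_eq = 291 − 266.6.

ΔT ≈ 24.4 K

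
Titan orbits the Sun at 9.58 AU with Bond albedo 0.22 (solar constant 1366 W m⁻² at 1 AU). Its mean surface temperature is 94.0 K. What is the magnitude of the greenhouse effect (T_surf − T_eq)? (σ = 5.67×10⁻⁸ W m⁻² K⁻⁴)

S = 1366/9.58² = 14.88 W m⁻².
T_eq = [S(1−A)/(4σ)]^(1/4) = [14.88×0.78/(4×5.67×10⁻⁸)]^(1/4) = 84.6 K.
ΔT = T_surf − T_eq = 94 − 84.6.

ΔT ≈ 9.4 K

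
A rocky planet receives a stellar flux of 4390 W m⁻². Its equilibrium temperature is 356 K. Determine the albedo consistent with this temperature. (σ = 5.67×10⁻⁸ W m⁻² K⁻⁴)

From T_eq⁴ = S(1−A)/(4σ): 1−A = 4σT_eq⁴/S.
1−A = 4 × 5.67×10⁻⁸ × (356)⁴ / 4390 = 0.830.

A ≈ 0.17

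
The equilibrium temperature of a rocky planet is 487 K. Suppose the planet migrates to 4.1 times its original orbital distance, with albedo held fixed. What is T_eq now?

T_eq ∝ L^(1/4) · d^(−1/2).
T′ = 487 / 4.1^(1/2) = 241 K.

T_eq ≈ 241 K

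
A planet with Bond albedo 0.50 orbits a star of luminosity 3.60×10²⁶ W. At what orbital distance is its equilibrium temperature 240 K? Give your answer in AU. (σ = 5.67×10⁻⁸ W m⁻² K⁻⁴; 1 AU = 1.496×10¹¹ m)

d ≈ 0.922 AU

From T_eq⁴ = L(1−A)/(16πσd²): d = √[L(1−A)/(16πσT_eq⁴)].
d = √[3.60×10²⁶ × 0.50 / (16π × 5.67×10⁻⁸ × (240)⁴)] = 1.38×10¹¹ m = 0.922 AU.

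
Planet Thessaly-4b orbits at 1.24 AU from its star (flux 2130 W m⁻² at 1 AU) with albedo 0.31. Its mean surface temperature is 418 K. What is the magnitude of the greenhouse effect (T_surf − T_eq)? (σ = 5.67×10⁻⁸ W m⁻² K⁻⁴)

ΔT ≈ 163.2 K

S = 2130/1.24² = 1385 W m⁻².
T_eq = [S(1−A)/(4σ)]^(1/4) = [1385×0.69/(4×5.67×10⁻⁸)]^(1/4) = 254.8 K.
ΔT = T_surf − T_eq = 418 − 254.8.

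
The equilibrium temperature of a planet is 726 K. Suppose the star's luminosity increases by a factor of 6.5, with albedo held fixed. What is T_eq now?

T_eq ∝ L^(1/4) · d^(−1/2).
T′ = 726 × 6.5^(1/4) = 1160 K.

T_eq ≈ 1160 K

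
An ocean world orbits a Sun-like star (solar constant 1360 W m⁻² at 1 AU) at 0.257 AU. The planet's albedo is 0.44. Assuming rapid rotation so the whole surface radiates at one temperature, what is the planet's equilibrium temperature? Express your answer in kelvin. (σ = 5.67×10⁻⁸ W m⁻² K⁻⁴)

Flux at 0.257 AU: S = 1360/0.257² = 2.06×10⁴ W m⁻².
Energy balance: absorbed = emitted ⇒ πR²·S(1−A) = 4πR²·σT_eq⁴, so T_eq⁴ = S(1−A)/(4σ).
T_eq = [2.06×10⁴ × 0.56 / (4 × 5.67×10⁻⁸)]^(1/4) = (5.08×10¹⁰)^(1/4) = 475 K.

T_eq ≈ 475 K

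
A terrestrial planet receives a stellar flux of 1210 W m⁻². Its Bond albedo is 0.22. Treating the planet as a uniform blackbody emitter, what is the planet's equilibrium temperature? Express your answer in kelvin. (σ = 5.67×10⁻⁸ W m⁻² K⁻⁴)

T_eq ≈ 254 K

Energy balance: absorbed = emitted ⇒ πR²·S(1−A) = 4πR²·σT_eq⁴, so T_eq⁴ = S(1−A)/(4σ).
T_eq = [1210 × 0.78 / (4 × 5.67×10⁻⁸)]^(1/4) = (4.16×10⁹)^(1/4) = 254 K.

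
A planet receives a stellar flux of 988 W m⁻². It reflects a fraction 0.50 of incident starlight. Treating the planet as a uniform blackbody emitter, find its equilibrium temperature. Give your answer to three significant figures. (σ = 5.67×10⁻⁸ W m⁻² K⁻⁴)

Energy balance: absorbed = emitted ⇒ πR²·S(1−A) = 4πR²·σT_eq⁴, so T_eq⁴ = S(1−A)/(4σ).
T_eq = [988 × 0.50 / (4 × 5.67×10⁻⁸)]^(1/4) = (2.18×10⁹)^(1/4) = 216 K.

T_eq ≈ 216 K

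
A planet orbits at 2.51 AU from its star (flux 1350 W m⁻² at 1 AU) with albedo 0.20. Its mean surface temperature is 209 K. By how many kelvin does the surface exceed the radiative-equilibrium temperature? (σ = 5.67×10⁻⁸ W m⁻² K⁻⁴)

S = 1350/2.51² = 214.3 W m⁻².
T_eq = [S(1−A)/(4σ)]^(1/4) = [214.3×0.80/(4×5.67×10⁻⁸)]^(1/4) = 165.8 K.
ΔT = T_surf − T_eq = 209 − 165.8.

ΔT ≈ 43.2 K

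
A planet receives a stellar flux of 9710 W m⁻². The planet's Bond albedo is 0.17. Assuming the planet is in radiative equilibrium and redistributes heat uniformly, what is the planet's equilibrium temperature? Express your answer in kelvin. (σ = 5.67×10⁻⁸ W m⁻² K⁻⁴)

T_eq ≈ 434 K

Energy balance: absorbed = emitted ⇒ πR²·S(1−A) = 4πR²·σT_eq⁴, so T_eq⁴ = S(1−A)/(4σ).
T_eq = [9710 × 0.83 / (4 × 5.67×10⁻⁸)]^(1/4) = (3.55×10¹⁰)^(1/4) = 434 K.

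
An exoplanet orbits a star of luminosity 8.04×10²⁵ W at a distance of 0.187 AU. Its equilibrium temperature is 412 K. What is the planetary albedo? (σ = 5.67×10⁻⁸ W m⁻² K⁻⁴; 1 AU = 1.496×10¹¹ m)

A ≈ 0.20

d = 0.187 AU = 2.80×10¹⁰ m.
Flux: S = L/(4πd²) = 8.04×10²⁵/(4π×(2.80×10¹⁰)²) = 8180 W m⁻².
From T_eq⁴ = S(1−A)/(4σ): 1−A = 4σT_eq⁴/S.
1−A = 4 × 5.67×10⁻⁸ × (412)⁴ / 8180 = 0.799.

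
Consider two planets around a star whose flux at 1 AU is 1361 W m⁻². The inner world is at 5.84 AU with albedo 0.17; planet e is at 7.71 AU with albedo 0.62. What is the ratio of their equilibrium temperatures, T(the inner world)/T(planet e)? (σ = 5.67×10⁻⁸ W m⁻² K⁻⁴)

T_eq = [S₀(1−A)/(4σd²)]^(1/4), so T ∝ (1−A)^(1/4) / √d.
T₁ = [1361×0.83/(4×5.67×10⁻⁸×5.84²)]^(1/4) = 109.93 K.
T₂ = [1361×0.38/(4×5.67×10⁻⁸×7.71²)]^(1/4) = 78.70 K.

T₁/T₂ ≈ 1.397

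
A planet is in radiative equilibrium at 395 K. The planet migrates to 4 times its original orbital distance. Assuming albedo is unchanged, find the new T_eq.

T_eq ≈ 198 K

T_eq ∝ L^(1/4) · d^(−1/2).
T′ = 395 / 4^(1/2) = 198 K.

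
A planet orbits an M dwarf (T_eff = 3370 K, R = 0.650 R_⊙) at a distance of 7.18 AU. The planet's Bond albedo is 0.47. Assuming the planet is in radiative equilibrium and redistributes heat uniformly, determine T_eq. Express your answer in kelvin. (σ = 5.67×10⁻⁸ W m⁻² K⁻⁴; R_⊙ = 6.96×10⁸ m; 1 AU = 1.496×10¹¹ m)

R_⋆ = 0.650 × 6.96×10⁸ = 4.52×10⁸ m.
d = 7.18 AU = 1.07×10¹² m.
L = 4πR_⋆²σT_⋆⁴ = 4π(4.52×10⁸)² × 5.67×10⁻⁸ × (3370)⁴ = 1.88×10²⁵ W.
S = L/(4πd²) = 1.30 W m⁻².
Energy balance: absorbed = emitted ⇒ πR²·S(1−A) = 4πR²·σT_eq⁴, so T_eq⁴ = S(1−A)/(4σ).
T_eq = [1.30 × 0.53 / (4 × 5.67×10⁻⁸)]^(1/4) = (3.03×10⁶)^(1/4) = 41.7 K.

T_eq ≈ 41.7 K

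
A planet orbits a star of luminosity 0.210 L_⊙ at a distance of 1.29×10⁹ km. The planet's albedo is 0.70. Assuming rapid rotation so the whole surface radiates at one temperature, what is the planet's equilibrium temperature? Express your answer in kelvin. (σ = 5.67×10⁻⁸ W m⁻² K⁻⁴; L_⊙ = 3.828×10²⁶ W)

d = 1.29×10⁹ km = 1.29×10¹² m.
L = 0.210 × 3.828×10²⁶ = 8.04×10²⁵ W.
Flux: S = L/(4πd²) = 8.04×10²⁵/(4π×(1.29×10¹²)²) = 3.84 W m⁻².
Energy balance: absorbed = emitted ⇒ πR²·S(1−A) = 4πR²·σT_eq⁴, so T_eq⁴ = S(1−A)/(4σ).
T_eq = [3.84 × 0.30 / (4 × 5.67×10⁻⁸)]^(1/4) = (5.08×10⁶)^(1/4) = 47.5 K.

T_eq ≈ 47.5 K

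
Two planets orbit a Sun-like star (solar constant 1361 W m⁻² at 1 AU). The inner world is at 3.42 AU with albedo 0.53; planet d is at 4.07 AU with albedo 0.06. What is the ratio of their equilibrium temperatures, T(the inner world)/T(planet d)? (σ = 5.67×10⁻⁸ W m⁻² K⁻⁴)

T₁/T₂ ≈ 0.917

T_eq = [S₀(1−A)/(4σd²)]^(1/4), so T ∝ (1−A)^(1/4) / √d.
T₁ = [1361×0.47/(4×5.67×10⁻⁸×3.42²)]^(1/4) = 124.61 K.
T₂ = [1361×0.94/(4×5.67×10⁻⁸×4.07²)]^(1/4) = 135.84 K.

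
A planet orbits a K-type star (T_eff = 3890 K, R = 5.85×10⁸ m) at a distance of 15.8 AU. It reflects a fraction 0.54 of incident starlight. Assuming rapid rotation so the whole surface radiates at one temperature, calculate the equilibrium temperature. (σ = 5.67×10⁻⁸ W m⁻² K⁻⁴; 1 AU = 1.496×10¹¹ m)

d = 15.8 AU = 2.36×10¹² m.
L = 4πR_⋆²σT_⋆⁴ = 4π(5.85×10⁸)² × 5.67×10⁻⁸ × (3890)⁴ = 5.58×10²⁵ W.
S = L/(4πd²) = 0.795 W m⁻².
Energy balance: absorbed = emitted ⇒ πR²·S(1−A) = 4πR²·σT_eq⁴, so T_eq⁴ = S(1−A)/(4σ).
T_eq = [0.795 × 0.46 / (4 × 5.67×10⁻⁸)]^(1/4) = (1.61×10⁶)^(1/4) = 35.6 K.

T_eq ≈ 35.6 K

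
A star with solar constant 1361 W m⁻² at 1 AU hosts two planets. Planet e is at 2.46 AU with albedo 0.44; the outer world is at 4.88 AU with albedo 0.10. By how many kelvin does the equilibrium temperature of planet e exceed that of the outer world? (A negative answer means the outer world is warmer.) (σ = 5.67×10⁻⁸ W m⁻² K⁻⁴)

T_eq = [S₀(1−A)/(4σd²)]^(1/4), so T ∝ (1−A)^(1/4) / √d.
T₁ = [1361×0.56/(4×5.67×10⁻⁸×2.46²)]^(1/4) = 153.51 K.
T₂ = [1361×0.90/(4×5.67×10⁻⁸×4.88²)]^(1/4) = 122.72 K.

ΔT ≈ 30.8 K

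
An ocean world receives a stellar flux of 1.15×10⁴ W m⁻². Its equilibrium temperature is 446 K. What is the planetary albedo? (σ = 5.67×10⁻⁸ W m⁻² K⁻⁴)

A ≈ 0.22

From T_eq⁴ = S(1−A)/(4σ): 1−A = 4σT_eq⁴/S.
1−A = 4 × 5.67×10⁻⁸ × (446)⁴ / 1.15×10⁴ = 0.780.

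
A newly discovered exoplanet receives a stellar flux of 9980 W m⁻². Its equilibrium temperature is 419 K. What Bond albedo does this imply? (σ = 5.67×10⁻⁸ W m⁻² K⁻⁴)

From T_eq⁴ = S(1−A)/(4σ): 1−A = 4σT_eq⁴/S.
1−A = 4 × 5.67×10⁻⁸ × (419)⁴ / 9980 = 0.700.

A ≈ 0.30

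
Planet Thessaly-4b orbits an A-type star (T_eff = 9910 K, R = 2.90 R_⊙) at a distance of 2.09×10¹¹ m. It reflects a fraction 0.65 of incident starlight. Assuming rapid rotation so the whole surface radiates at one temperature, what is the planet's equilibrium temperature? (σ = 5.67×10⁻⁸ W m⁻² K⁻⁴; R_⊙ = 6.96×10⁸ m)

R_⋆ = 2.90 × 6.96×10⁸ = 2.02×10⁹ m.
L = 4πR_⋆²σT_⋆⁴ = 4π(2.02×10⁹)² × 5.67×10⁻⁸ × (9910)⁴ = 2.80×10²⁸ W.
S = L/(4πd²) = 5.10×10⁴ W m⁻².
Energy balance: absorbed = emitted ⇒ πR²·S(1−A) = 4πR²·σT_eq⁴, so T_eq⁴ = S(1−A)/(4σ).
T_eq = [5.10×10⁴ × 0.35 / (4 × 5.67×10⁻⁸)]^(1/4) = (7.87×10¹⁰)^(1/4) = 530 K.

T_eq ≈ 530 K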